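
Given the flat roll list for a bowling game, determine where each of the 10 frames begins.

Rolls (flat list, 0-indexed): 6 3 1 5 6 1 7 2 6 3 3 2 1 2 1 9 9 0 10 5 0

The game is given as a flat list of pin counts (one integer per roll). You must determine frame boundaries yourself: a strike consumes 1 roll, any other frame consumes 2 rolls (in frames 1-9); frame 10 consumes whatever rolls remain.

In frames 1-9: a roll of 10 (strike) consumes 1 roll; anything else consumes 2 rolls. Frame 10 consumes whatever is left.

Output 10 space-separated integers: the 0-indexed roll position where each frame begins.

Frame 1 starts at roll index 0: rolls=6,3 (sum=9), consumes 2 rolls
Frame 2 starts at roll index 2: rolls=1,5 (sum=6), consumes 2 rolls
Frame 3 starts at roll index 4: rolls=6,1 (sum=7), consumes 2 rolls
Frame 4 starts at roll index 6: rolls=7,2 (sum=9), consumes 2 rolls
Frame 5 starts at roll index 8: rolls=6,3 (sum=9), consumes 2 rolls
Frame 6 starts at roll index 10: rolls=3,2 (sum=5), consumes 2 rolls
Frame 7 starts at roll index 12: rolls=1,2 (sum=3), consumes 2 rolls
Frame 8 starts at roll index 14: rolls=1,9 (sum=10), consumes 2 rolls
Frame 9 starts at roll index 16: rolls=9,0 (sum=9), consumes 2 rolls
Frame 10 starts at roll index 18: 3 remaining rolls

Answer: 0 2 4 6 8 10 12 14 16 18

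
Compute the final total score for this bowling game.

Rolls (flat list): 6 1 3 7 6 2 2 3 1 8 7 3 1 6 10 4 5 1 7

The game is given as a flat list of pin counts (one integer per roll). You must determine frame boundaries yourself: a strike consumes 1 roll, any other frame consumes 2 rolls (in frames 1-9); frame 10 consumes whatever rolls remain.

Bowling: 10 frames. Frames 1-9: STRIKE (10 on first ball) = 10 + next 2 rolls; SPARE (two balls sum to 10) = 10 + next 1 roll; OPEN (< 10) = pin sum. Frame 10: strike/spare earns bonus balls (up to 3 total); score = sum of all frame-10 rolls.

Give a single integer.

Frame 1: OPEN (6+1=7). Cumulative: 7
Frame 2: SPARE (3+7=10). 10 + next roll (6) = 16. Cumulative: 23
Frame 3: OPEN (6+2=8). Cumulative: 31
Frame 4: OPEN (2+3=5). Cumulative: 36
Frame 5: OPEN (1+8=9). Cumulative: 45
Frame 6: SPARE (7+3=10). 10 + next roll (1) = 11. Cumulative: 56
Frame 7: OPEN (1+6=7). Cumulative: 63
Frame 8: STRIKE. 10 + next two rolls (4+5) = 19. Cumulative: 82
Frame 9: OPEN (4+5=9). Cumulative: 91
Frame 10: OPEN. Sum of all frame-10 rolls (1+7) = 8. Cumulative: 99

Answer: 99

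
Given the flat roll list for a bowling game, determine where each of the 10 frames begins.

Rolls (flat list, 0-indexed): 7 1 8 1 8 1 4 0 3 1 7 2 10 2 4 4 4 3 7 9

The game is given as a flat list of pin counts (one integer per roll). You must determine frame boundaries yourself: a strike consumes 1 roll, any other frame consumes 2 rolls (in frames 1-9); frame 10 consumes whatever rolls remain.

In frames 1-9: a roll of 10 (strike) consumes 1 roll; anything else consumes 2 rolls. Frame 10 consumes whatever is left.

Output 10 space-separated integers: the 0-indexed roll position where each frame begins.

Frame 1 starts at roll index 0: rolls=7,1 (sum=8), consumes 2 rolls
Frame 2 starts at roll index 2: rolls=8,1 (sum=9), consumes 2 rolls
Frame 3 starts at roll index 4: rolls=8,1 (sum=9), consumes 2 rolls
Frame 4 starts at roll index 6: rolls=4,0 (sum=4), consumes 2 rolls
Frame 5 starts at roll index 8: rolls=3,1 (sum=4), consumes 2 rolls
Frame 6 starts at roll index 10: rolls=7,2 (sum=9), consumes 2 rolls
Frame 7 starts at roll index 12: roll=10 (strike), consumes 1 roll
Frame 8 starts at roll index 13: rolls=2,4 (sum=6), consumes 2 rolls
Frame 9 starts at roll index 15: rolls=4,4 (sum=8), consumes 2 rolls
Frame 10 starts at roll index 17: 3 remaining rolls

Answer: 0 2 4 6 8 10 12 13 15 17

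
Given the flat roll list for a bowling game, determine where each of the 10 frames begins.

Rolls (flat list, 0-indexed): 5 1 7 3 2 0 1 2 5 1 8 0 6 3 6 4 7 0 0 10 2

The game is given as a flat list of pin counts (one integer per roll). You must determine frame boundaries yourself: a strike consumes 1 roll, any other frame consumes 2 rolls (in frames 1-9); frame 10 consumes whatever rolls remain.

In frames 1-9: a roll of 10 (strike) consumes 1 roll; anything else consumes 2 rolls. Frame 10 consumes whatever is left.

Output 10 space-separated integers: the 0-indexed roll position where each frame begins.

Frame 1 starts at roll index 0: rolls=5,1 (sum=6), consumes 2 rolls
Frame 2 starts at roll index 2: rolls=7,3 (sum=10), consumes 2 rolls
Frame 3 starts at roll index 4: rolls=2,0 (sum=2), consumes 2 rolls
Frame 4 starts at roll index 6: rolls=1,2 (sum=3), consumes 2 rolls
Frame 5 starts at roll index 8: rolls=5,1 (sum=6), consumes 2 rolls
Frame 6 starts at roll index 10: rolls=8,0 (sum=8), consumes 2 rolls
Frame 7 starts at roll index 12: rolls=6,3 (sum=9), consumes 2 rolls
Frame 8 starts at roll index 14: rolls=6,4 (sum=10), consumes 2 rolls
Frame 9 starts at roll index 16: rolls=7,0 (sum=7), consumes 2 rolls
Frame 10 starts at roll index 18: 3 remaining rolls

Answer: 0 2 4 6 8 10 12 14 16 18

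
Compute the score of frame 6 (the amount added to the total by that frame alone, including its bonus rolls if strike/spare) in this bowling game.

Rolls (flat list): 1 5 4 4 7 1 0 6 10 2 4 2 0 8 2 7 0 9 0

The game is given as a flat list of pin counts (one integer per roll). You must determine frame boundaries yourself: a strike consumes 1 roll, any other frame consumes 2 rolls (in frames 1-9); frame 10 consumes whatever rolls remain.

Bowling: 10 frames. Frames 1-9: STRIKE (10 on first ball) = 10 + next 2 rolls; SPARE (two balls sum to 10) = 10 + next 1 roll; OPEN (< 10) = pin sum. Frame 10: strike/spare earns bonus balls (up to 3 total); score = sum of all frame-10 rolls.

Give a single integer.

Frame 1: OPEN (1+5=6). Cumulative: 6
Frame 2: OPEN (4+4=8). Cumulative: 14
Frame 3: OPEN (7+1=8). Cumulative: 22
Frame 4: OPEN (0+6=6). Cumulative: 28
Frame 5: STRIKE. 10 + next two rolls (2+4) = 16. Cumulative: 44
Frame 6: OPEN (2+4=6). Cumulative: 50
Frame 7: OPEN (2+0=2). Cumulative: 52
Frame 8: SPARE (8+2=10). 10 + next roll (7) = 17. Cumulative: 69

Answer: 6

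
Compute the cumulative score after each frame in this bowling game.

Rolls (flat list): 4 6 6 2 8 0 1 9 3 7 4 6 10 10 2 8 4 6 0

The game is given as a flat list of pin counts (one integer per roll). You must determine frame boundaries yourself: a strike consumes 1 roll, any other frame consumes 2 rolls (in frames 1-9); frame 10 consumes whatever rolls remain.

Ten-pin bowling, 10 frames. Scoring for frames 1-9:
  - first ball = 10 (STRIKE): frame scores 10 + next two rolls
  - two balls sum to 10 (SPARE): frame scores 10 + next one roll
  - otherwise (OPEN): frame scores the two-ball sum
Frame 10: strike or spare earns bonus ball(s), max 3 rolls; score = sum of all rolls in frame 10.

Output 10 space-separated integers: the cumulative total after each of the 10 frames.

Frame 1: SPARE (4+6=10). 10 + next roll (6) = 16. Cumulative: 16
Frame 2: OPEN (6+2=8). Cumulative: 24
Frame 3: OPEN (8+0=8). Cumulative: 32
Frame 4: SPARE (1+9=10). 10 + next roll (3) = 13. Cumulative: 45
Frame 5: SPARE (3+7=10). 10 + next roll (4) = 14. Cumulative: 59
Frame 6: SPARE (4+6=10). 10 + next roll (10) = 20. Cumulative: 79
Frame 7: STRIKE. 10 + next two rolls (10+2) = 22. Cumulative: 101
Frame 8: STRIKE. 10 + next two rolls (2+8) = 20. Cumulative: 121
Frame 9: SPARE (2+8=10). 10 + next roll (4) = 14. Cumulative: 135
Frame 10: SPARE. Sum of all frame-10 rolls (4+6+0) = 10. Cumulative: 145

Answer: 16 24 32 45 59 79 101 121 135 145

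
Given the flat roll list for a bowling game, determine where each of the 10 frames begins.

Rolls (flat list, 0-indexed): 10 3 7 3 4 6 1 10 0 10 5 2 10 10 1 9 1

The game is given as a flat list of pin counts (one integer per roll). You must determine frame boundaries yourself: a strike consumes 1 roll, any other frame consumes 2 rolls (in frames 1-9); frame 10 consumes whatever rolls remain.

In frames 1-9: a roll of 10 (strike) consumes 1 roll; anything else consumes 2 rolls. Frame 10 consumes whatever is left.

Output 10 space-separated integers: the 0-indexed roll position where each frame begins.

Frame 1 starts at roll index 0: roll=10 (strike), consumes 1 roll
Frame 2 starts at roll index 1: rolls=3,7 (sum=10), consumes 2 rolls
Frame 3 starts at roll index 3: rolls=3,4 (sum=7), consumes 2 rolls
Frame 4 starts at roll index 5: rolls=6,1 (sum=7), consumes 2 rolls
Frame 5 starts at roll index 7: roll=10 (strike), consumes 1 roll
Frame 6 starts at roll index 8: rolls=0,10 (sum=10), consumes 2 rolls
Frame 7 starts at roll index 10: rolls=5,2 (sum=7), consumes 2 rolls
Frame 8 starts at roll index 12: roll=10 (strike), consumes 1 roll
Frame 9 starts at roll index 13: roll=10 (strike), consumes 1 roll
Frame 10 starts at roll index 14: 3 remaining rolls

Answer: 0 1 3 5 7 8 10 12 13 14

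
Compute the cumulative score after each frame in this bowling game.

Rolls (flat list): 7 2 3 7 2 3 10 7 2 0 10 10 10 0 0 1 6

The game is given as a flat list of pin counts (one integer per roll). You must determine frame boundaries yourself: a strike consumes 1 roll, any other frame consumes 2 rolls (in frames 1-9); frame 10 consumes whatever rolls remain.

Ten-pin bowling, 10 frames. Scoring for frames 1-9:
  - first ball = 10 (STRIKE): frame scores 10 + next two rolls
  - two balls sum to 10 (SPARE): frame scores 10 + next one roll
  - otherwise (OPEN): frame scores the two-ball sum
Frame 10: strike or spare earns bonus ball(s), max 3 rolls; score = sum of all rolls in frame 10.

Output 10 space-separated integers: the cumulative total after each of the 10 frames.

Frame 1: OPEN (7+2=9). Cumulative: 9
Frame 2: SPARE (3+7=10). 10 + next roll (2) = 12. Cumulative: 21
Frame 3: OPEN (2+3=5). Cumulative: 26
Frame 4: STRIKE. 10 + next two rolls (7+2) = 19. Cumulative: 45
Frame 5: OPEN (7+2=9). Cumulative: 54
Frame 6: SPARE (0+10=10). 10 + next roll (10) = 20. Cumulative: 74
Frame 7: STRIKE. 10 + next two rolls (10+0) = 20. Cumulative: 94
Frame 8: STRIKE. 10 + next two rolls (0+0) = 10. Cumulative: 104
Frame 9: OPEN (0+0=0). Cumulative: 104
Frame 10: OPEN. Sum of all frame-10 rolls (1+6) = 7. Cumulative: 111

Answer: 9 21 26 45 54 74 94 104 104 111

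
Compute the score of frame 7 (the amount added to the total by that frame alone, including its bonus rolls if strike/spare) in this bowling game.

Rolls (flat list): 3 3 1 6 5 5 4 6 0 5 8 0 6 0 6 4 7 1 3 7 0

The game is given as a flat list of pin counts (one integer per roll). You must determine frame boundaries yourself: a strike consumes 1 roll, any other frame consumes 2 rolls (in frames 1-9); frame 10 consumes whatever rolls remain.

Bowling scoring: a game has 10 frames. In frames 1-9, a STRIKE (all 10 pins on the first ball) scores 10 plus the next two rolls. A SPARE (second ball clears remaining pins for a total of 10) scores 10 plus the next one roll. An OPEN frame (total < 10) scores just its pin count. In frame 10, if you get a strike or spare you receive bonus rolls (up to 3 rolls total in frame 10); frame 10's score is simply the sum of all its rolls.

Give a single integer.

Answer: 6

Derivation:
Frame 1: OPEN (3+3=6). Cumulative: 6
Frame 2: OPEN (1+6=7). Cumulative: 13
Frame 3: SPARE (5+5=10). 10 + next roll (4) = 14. Cumulative: 27
Frame 4: SPARE (4+6=10). 10 + next roll (0) = 10. Cumulative: 37
Frame 5: OPEN (0+5=5). Cumulative: 42
Frame 6: OPEN (8+0=8). Cumulative: 50
Frame 7: OPEN (6+0=6). Cumulative: 56
Frame 8: SPARE (6+4=10). 10 + next roll (7) = 17. Cumulative: 73
Frame 9: OPEN (7+1=8). Cumulative: 81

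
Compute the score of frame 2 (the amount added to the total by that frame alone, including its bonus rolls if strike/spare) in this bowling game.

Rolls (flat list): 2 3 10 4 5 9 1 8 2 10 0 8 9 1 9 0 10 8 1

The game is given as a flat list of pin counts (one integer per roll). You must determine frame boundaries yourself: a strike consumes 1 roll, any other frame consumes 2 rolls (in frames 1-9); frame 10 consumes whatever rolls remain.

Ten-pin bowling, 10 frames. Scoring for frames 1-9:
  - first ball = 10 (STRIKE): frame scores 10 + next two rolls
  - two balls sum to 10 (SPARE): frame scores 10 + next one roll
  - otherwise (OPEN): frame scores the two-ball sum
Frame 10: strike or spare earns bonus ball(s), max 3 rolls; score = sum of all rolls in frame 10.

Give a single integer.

Answer: 19

Derivation:
Frame 1: OPEN (2+3=5). Cumulative: 5
Frame 2: STRIKE. 10 + next two rolls (4+5) = 19. Cumulative: 24
Frame 3: OPEN (4+5=9). Cumulative: 33
Frame 4: SPARE (9+1=10). 10 + next roll (8) = 18. Cumulative: 51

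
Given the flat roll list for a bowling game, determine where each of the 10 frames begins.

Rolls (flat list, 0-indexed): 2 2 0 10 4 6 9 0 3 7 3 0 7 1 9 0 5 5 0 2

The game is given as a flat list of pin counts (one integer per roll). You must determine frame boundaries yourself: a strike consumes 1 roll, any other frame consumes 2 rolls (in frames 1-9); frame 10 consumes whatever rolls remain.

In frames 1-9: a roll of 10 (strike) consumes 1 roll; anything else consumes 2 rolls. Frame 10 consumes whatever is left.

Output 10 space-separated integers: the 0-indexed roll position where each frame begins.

Answer: 0 2 4 6 8 10 12 14 16 18

Derivation:
Frame 1 starts at roll index 0: rolls=2,2 (sum=4), consumes 2 rolls
Frame 2 starts at roll index 2: rolls=0,10 (sum=10), consumes 2 rolls
Frame 3 starts at roll index 4: rolls=4,6 (sum=10), consumes 2 rolls
Frame 4 starts at roll index 6: rolls=9,0 (sum=9), consumes 2 rolls
Frame 5 starts at roll index 8: rolls=3,7 (sum=10), consumes 2 rolls
Frame 6 starts at roll index 10: rolls=3,0 (sum=3), consumes 2 rolls
Frame 7 starts at roll index 12: rolls=7,1 (sum=8), consumes 2 rolls
Frame 8 starts at roll index 14: rolls=9,0 (sum=9), consumes 2 rolls
Frame 9 starts at roll index 16: rolls=5,5 (sum=10), consumes 2 rolls
Frame 10 starts at roll index 18: 2 remaining rolls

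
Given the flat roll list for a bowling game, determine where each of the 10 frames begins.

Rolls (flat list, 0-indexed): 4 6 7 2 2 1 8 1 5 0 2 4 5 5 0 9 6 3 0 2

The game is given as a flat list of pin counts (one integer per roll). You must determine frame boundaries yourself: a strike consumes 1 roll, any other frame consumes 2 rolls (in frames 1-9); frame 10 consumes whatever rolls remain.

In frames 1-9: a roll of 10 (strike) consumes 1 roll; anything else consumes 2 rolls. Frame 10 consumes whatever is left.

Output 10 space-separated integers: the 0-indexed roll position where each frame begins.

Answer: 0 2 4 6 8 10 12 14 16 18

Derivation:
Frame 1 starts at roll index 0: rolls=4,6 (sum=10), consumes 2 rolls
Frame 2 starts at roll index 2: rolls=7,2 (sum=9), consumes 2 rolls
Frame 3 starts at roll index 4: rolls=2,1 (sum=3), consumes 2 rolls
Frame 4 starts at roll index 6: rolls=8,1 (sum=9), consumes 2 rolls
Frame 5 starts at roll index 8: rolls=5,0 (sum=5), consumes 2 rolls
Frame 6 starts at roll index 10: rolls=2,4 (sum=6), consumes 2 rolls
Frame 7 starts at roll index 12: rolls=5,5 (sum=10), consumes 2 rolls
Frame 8 starts at roll index 14: rolls=0,9 (sum=9), consumes 2 rolls
Frame 9 starts at roll index 16: rolls=6,3 (sum=9), consumes 2 rolls
Frame 10 starts at roll index 18: 2 remaining rolls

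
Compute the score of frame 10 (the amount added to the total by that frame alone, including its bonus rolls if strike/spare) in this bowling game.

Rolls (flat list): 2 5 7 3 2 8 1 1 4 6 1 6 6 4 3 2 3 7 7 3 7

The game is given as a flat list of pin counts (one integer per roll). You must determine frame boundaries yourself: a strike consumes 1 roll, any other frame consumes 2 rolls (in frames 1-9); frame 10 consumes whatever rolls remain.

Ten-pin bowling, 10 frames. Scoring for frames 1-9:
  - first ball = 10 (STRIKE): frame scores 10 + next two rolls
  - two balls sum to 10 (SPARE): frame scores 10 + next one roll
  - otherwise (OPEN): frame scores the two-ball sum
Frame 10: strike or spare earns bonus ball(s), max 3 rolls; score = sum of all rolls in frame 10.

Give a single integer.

Answer: 17

Derivation:
Frame 1: OPEN (2+5=7). Cumulative: 7
Frame 2: SPARE (7+3=10). 10 + next roll (2) = 12. Cumulative: 19
Frame 3: SPARE (2+8=10). 10 + next roll (1) = 11. Cumulative: 30
Frame 4: OPEN (1+1=2). Cumulative: 32
Frame 5: SPARE (4+6=10). 10 + next roll (1) = 11. Cumulative: 43
Frame 6: OPEN (1+6=7). Cumulative: 50
Frame 7: SPARE (6+4=10). 10 + next roll (3) = 13. Cumulative: 63
Frame 8: OPEN (3+2=5). Cumulative: 68
Frame 9: SPARE (3+7=10). 10 + next roll (7) = 17. Cumulative: 85
Frame 10: SPARE. Sum of all frame-10 rolls (7+3+7) = 17. Cumulative: 102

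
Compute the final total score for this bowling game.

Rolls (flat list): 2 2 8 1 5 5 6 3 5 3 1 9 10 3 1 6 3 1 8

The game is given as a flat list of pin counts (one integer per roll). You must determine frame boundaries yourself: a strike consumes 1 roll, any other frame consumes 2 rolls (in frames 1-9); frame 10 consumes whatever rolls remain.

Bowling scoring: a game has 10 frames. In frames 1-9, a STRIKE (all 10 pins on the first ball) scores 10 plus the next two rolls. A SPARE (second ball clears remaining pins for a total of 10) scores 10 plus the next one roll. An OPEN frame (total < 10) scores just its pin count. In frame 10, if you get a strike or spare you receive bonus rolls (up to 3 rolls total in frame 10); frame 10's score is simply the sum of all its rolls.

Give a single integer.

Frame 1: OPEN (2+2=4). Cumulative: 4
Frame 2: OPEN (8+1=9). Cumulative: 13
Frame 3: SPARE (5+5=10). 10 + next roll (6) = 16. Cumulative: 29
Frame 4: OPEN (6+3=9). Cumulative: 38
Frame 5: OPEN (5+3=8). Cumulative: 46
Frame 6: SPARE (1+9=10). 10 + next roll (10) = 20. Cumulative: 66
Frame 7: STRIKE. 10 + next two rolls (3+1) = 14. Cumulative: 80
Frame 8: OPEN (3+1=4). Cumulative: 84
Frame 9: OPEN (6+3=9). Cumulative: 93
Frame 10: OPEN. Sum of all frame-10 rolls (1+8) = 9. Cumulative: 102

Answer: 102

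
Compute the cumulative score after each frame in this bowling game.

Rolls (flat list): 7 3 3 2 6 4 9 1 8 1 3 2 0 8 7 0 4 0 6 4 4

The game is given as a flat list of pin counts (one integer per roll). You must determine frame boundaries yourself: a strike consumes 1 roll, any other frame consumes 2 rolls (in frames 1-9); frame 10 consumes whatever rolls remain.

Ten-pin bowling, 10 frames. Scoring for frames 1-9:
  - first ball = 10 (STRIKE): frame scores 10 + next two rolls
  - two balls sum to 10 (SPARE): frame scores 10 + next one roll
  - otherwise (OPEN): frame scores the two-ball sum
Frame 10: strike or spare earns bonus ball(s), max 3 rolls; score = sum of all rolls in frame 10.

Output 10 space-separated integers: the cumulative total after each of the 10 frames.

Frame 1: SPARE (7+3=10). 10 + next roll (3) = 13. Cumulative: 13
Frame 2: OPEN (3+2=5). Cumulative: 18
Frame 3: SPARE (6+4=10). 10 + next roll (9) = 19. Cumulative: 37
Frame 4: SPARE (9+1=10). 10 + next roll (8) = 18. Cumulative: 55
Frame 5: OPEN (8+1=9). Cumulative: 64
Frame 6: OPEN (3+2=5). Cumulative: 69
Frame 7: OPEN (0+8=8). Cumulative: 77
Frame 8: OPEN (7+0=7). Cumulative: 84
Frame 9: OPEN (4+0=4). Cumulative: 88
Frame 10: SPARE. Sum of all frame-10 rolls (6+4+4) = 14. Cumulative: 102

Answer: 13 18 37 55 64 69 77 84 88 102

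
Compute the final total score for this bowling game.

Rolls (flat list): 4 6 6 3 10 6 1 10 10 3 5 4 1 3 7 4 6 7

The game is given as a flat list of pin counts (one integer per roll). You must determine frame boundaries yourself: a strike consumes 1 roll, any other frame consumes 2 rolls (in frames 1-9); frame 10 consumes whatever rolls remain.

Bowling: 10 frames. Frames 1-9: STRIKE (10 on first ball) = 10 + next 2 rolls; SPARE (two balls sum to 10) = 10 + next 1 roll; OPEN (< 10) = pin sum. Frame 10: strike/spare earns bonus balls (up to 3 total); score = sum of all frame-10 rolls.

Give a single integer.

Frame 1: SPARE (4+6=10). 10 + next roll (6) = 16. Cumulative: 16
Frame 2: OPEN (6+3=9). Cumulative: 25
Frame 3: STRIKE. 10 + next two rolls (6+1) = 17. Cumulative: 42
Frame 4: OPEN (6+1=7). Cumulative: 49
Frame 5: STRIKE. 10 + next two rolls (10+3) = 23. Cumulative: 72
Frame 6: STRIKE. 10 + next two rolls (3+5) = 18. Cumulative: 90
Frame 7: OPEN (3+5=8). Cumulative: 98
Frame 8: OPEN (4+1=5). Cumulative: 103
Frame 9: SPARE (3+7=10). 10 + next roll (4) = 14. Cumulative: 117
Frame 10: SPARE. Sum of all frame-10 rolls (4+6+7) = 17. Cumulative: 134

Answer: 134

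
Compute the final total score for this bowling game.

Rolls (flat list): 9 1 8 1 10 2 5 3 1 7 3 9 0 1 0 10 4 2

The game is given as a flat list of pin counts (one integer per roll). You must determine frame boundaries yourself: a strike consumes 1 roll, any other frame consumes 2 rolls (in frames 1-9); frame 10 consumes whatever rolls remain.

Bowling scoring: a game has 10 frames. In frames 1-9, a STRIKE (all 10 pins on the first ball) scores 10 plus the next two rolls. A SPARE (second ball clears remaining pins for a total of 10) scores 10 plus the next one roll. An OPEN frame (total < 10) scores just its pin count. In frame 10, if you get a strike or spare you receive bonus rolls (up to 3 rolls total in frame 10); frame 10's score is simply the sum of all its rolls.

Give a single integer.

Frame 1: SPARE (9+1=10). 10 + next roll (8) = 18. Cumulative: 18
Frame 2: OPEN (8+1=9). Cumulative: 27
Frame 3: STRIKE. 10 + next two rolls (2+5) = 17. Cumulative: 44
Frame 4: OPEN (2+5=7). Cumulative: 51
Frame 5: OPEN (3+1=4). Cumulative: 55
Frame 6: SPARE (7+3=10). 10 + next roll (9) = 19. Cumulative: 74
Frame 7: OPEN (9+0=9). Cumulative: 83
Frame 8: OPEN (1+0=1). Cumulative: 84
Frame 9: STRIKE. 10 + next two rolls (4+2) = 16. Cumulative: 100
Frame 10: OPEN. Sum of all frame-10 rolls (4+2) = 6. Cumulative: 106

Answer: 106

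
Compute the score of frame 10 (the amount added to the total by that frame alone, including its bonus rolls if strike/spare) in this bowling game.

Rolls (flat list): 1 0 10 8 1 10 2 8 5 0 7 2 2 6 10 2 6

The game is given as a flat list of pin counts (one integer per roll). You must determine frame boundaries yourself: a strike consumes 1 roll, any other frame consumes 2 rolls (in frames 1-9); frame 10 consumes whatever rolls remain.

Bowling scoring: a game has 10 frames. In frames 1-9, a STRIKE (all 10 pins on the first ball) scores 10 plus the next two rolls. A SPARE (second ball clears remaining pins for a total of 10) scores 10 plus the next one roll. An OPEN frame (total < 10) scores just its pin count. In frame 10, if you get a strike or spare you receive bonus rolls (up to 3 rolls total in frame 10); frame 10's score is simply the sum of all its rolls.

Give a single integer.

Frame 1: OPEN (1+0=1). Cumulative: 1
Frame 2: STRIKE. 10 + next two rolls (8+1) = 19. Cumulative: 20
Frame 3: OPEN (8+1=9). Cumulative: 29
Frame 4: STRIKE. 10 + next two rolls (2+8) = 20. Cumulative: 49
Frame 5: SPARE (2+8=10). 10 + next roll (5) = 15. Cumulative: 64
Frame 6: OPEN (5+0=5). Cumulative: 69
Frame 7: OPEN (7+2=9). Cumulative: 78
Frame 8: OPEN (2+6=8). Cumulative: 86
Frame 9: STRIKE. 10 + next two rolls (2+6) = 18. Cumulative: 104
Frame 10: OPEN. Sum of all frame-10 rolls (2+6) = 8. Cumulative: 112

Answer: 8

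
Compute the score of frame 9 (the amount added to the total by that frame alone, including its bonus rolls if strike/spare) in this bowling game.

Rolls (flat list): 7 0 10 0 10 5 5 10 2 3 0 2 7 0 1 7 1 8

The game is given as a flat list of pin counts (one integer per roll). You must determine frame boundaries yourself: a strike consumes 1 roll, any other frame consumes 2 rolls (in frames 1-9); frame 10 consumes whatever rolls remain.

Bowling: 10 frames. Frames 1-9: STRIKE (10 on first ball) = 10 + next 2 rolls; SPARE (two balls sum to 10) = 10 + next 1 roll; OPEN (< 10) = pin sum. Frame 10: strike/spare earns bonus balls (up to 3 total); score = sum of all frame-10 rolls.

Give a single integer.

Answer: 8

Derivation:
Frame 1: OPEN (7+0=7). Cumulative: 7
Frame 2: STRIKE. 10 + next two rolls (0+10) = 20. Cumulative: 27
Frame 3: SPARE (0+10=10). 10 + next roll (5) = 15. Cumulative: 42
Frame 4: SPARE (5+5=10). 10 + next roll (10) = 20. Cumulative: 62
Frame 5: STRIKE. 10 + next two rolls (2+3) = 15. Cumulative: 77
Frame 6: OPEN (2+3=5). Cumulative: 82
Frame 7: OPEN (0+2=2). Cumulative: 84
Frame 8: OPEN (7+0=7). Cumulative: 91
Frame 9: OPEN (1+7=8). Cumulative: 99
Frame 10: OPEN. Sum of all frame-10 rolls (1+8) = 9. Cumulative: 108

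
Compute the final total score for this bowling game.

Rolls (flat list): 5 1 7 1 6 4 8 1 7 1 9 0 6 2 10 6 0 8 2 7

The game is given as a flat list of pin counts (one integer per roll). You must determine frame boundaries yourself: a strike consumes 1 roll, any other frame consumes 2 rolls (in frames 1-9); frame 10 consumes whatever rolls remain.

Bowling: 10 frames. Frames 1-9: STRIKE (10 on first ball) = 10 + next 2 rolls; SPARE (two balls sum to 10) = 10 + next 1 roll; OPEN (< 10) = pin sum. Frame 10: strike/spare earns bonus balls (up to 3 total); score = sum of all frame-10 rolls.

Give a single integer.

Frame 1: OPEN (5+1=6). Cumulative: 6
Frame 2: OPEN (7+1=8). Cumulative: 14
Frame 3: SPARE (6+4=10). 10 + next roll (8) = 18. Cumulative: 32
Frame 4: OPEN (8+1=9). Cumulative: 41
Frame 5: OPEN (7+1=8). Cumulative: 49
Frame 6: OPEN (9+0=9). Cumulative: 58
Frame 7: OPEN (6+2=8). Cumulative: 66
Frame 8: STRIKE. 10 + next two rolls (6+0) = 16. Cumulative: 82
Frame 9: OPEN (6+0=6). Cumulative: 88
Frame 10: SPARE. Sum of all frame-10 rolls (8+2+7) = 17. Cumulative: 105

Answer: 105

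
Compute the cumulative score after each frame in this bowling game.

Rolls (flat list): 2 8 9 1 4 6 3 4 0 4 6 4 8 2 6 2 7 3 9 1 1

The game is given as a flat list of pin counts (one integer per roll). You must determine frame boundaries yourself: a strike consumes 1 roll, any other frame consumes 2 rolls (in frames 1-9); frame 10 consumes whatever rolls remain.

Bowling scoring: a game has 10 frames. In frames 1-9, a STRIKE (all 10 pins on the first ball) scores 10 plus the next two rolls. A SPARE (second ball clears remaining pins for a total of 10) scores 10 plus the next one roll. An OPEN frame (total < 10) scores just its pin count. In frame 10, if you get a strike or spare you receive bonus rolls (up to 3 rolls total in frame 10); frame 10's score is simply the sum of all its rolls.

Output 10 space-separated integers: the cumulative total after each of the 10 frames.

Frame 1: SPARE (2+8=10). 10 + next roll (9) = 19. Cumulative: 19
Frame 2: SPARE (9+1=10). 10 + next roll (4) = 14. Cumulative: 33
Frame 3: SPARE (4+6=10). 10 + next roll (3) = 13. Cumulative: 46
Frame 4: OPEN (3+4=7). Cumulative: 53
Frame 5: OPEN (0+4=4). Cumulative: 57
Frame 6: SPARE (6+4=10). 10 + next roll (8) = 18. Cumulative: 75
Frame 7: SPARE (8+2=10). 10 + next roll (6) = 16. Cumulative: 91
Frame 8: OPEN (6+2=8). Cumulative: 99
Frame 9: SPARE (7+3=10). 10 + next roll (9) = 19. Cumulative: 118
Frame 10: SPARE. Sum of all frame-10 rolls (9+1+1) = 11. Cumulative: 129

Answer: 19 33 46 53 57 75 91 99 118 129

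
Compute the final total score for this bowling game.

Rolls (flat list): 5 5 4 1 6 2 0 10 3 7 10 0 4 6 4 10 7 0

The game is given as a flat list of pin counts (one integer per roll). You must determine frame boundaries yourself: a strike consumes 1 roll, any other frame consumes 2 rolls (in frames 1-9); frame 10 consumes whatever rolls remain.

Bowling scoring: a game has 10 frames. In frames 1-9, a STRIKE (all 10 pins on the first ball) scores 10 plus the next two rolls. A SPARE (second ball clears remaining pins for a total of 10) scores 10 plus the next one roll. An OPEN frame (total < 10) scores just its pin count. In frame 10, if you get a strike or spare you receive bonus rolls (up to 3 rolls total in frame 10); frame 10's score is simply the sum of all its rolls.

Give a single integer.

Frame 1: SPARE (5+5=10). 10 + next roll (4) = 14. Cumulative: 14
Frame 2: OPEN (4+1=5). Cumulative: 19
Frame 3: OPEN (6+2=8). Cumulative: 27
Frame 4: SPARE (0+10=10). 10 + next roll (3) = 13. Cumulative: 40
Frame 5: SPARE (3+7=10). 10 + next roll (10) = 20. Cumulative: 60
Frame 6: STRIKE. 10 + next two rolls (0+4) = 14. Cumulative: 74
Frame 7: OPEN (0+4=4). Cumulative: 78
Frame 8: SPARE (6+4=10). 10 + next roll (10) = 20. Cumulative: 98
Frame 9: STRIKE. 10 + next two rolls (7+0) = 17. Cumulative: 115
Frame 10: OPEN. Sum of all frame-10 rolls (7+0) = 7. Cumulative: 122

Answer: 122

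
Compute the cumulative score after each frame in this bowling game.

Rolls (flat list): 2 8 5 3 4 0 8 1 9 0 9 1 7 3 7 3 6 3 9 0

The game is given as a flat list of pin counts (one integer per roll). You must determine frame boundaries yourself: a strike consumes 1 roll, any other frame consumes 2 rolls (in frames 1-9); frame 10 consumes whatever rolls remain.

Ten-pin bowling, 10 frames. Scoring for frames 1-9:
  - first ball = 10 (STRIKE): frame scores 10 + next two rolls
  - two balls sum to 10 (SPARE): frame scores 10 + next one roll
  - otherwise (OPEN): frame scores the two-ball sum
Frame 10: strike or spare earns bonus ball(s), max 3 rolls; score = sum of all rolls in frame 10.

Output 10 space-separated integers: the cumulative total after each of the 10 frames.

Answer: 15 23 27 36 45 62 79 95 104 113

Derivation:
Frame 1: SPARE (2+8=10). 10 + next roll (5) = 15. Cumulative: 15
Frame 2: OPEN (5+3=8). Cumulative: 23
Frame 3: OPEN (4+0=4). Cumulative: 27
Frame 4: OPEN (8+1=9). Cumulative: 36
Frame 5: OPEN (9+0=9). Cumulative: 45
Frame 6: SPARE (9+1=10). 10 + next roll (7) = 17. Cumulative: 62
Frame 7: SPARE (7+3=10). 10 + next roll (7) = 17. Cumulative: 79
Frame 8: SPARE (7+3=10). 10 + next roll (6) = 16. Cumulative: 95
Frame 9: OPEN (6+3=9). Cumulative: 104
Frame 10: OPEN. Sum of all frame-10 rolls (9+0) = 9. Cumulative: 113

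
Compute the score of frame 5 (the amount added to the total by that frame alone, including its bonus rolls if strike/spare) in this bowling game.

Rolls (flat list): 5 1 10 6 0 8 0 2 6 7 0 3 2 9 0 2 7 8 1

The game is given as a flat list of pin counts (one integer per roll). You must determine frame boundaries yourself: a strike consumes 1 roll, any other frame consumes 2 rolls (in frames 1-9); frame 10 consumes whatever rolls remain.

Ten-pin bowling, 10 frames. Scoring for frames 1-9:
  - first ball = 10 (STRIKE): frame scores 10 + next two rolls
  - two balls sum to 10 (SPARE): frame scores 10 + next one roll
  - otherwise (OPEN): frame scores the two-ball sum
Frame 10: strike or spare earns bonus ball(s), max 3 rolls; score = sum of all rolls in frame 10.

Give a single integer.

Frame 1: OPEN (5+1=6). Cumulative: 6
Frame 2: STRIKE. 10 + next two rolls (6+0) = 16. Cumulative: 22
Frame 3: OPEN (6+0=6). Cumulative: 28
Frame 4: OPEN (8+0=8). Cumulative: 36
Frame 5: OPEN (2+6=8). Cumulative: 44
Frame 6: OPEN (7+0=7). Cumulative: 51
Frame 7: OPEN (3+2=5). Cumulative: 56

Answer: 8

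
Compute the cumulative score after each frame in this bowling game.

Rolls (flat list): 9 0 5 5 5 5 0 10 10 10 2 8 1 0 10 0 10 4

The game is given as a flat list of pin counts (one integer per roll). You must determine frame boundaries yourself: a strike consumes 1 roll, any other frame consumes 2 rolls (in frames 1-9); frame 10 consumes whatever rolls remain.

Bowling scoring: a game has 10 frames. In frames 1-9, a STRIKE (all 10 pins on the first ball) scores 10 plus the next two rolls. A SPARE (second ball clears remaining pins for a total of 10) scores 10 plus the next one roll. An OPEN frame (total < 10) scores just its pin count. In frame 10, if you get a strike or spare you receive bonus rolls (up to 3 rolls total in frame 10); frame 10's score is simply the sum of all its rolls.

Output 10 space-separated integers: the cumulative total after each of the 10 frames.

Answer: 9 24 34 54 76 96 107 108 128 142

Derivation:
Frame 1: OPEN (9+0=9). Cumulative: 9
Frame 2: SPARE (5+5=10). 10 + next roll (5) = 15. Cumulative: 24
Frame 3: SPARE (5+5=10). 10 + next roll (0) = 10. Cumulative: 34
Frame 4: SPARE (0+10=10). 10 + next roll (10) = 20. Cumulative: 54
Frame 5: STRIKE. 10 + next two rolls (10+2) = 22. Cumulative: 76
Frame 6: STRIKE. 10 + next two rolls (2+8) = 20. Cumulative: 96
Frame 7: SPARE (2+8=10). 10 + next roll (1) = 11. Cumulative: 107
Frame 8: OPEN (1+0=1). Cumulative: 108
Frame 9: STRIKE. 10 + next two rolls (0+10) = 20. Cumulative: 128
Frame 10: SPARE. Sum of all frame-10 rolls (0+10+4) = 14. Cumulative: 142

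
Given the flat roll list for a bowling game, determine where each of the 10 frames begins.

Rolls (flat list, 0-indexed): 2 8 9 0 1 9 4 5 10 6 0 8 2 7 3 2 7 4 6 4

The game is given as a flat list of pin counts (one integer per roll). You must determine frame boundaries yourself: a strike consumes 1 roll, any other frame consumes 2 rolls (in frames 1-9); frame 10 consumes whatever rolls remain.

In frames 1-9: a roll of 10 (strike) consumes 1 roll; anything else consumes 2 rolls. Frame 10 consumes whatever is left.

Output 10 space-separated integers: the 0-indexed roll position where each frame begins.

Answer: 0 2 4 6 8 9 11 13 15 17

Derivation:
Frame 1 starts at roll index 0: rolls=2,8 (sum=10), consumes 2 rolls
Frame 2 starts at roll index 2: rolls=9,0 (sum=9), consumes 2 rolls
Frame 3 starts at roll index 4: rolls=1,9 (sum=10), consumes 2 rolls
Frame 4 starts at roll index 6: rolls=4,5 (sum=9), consumes 2 rolls
Frame 5 starts at roll index 8: roll=10 (strike), consumes 1 roll
Frame 6 starts at roll index 9: rolls=6,0 (sum=6), consumes 2 rolls
Frame 7 starts at roll index 11: rolls=8,2 (sum=10), consumes 2 rolls
Frame 8 starts at roll index 13: rolls=7,3 (sum=10), consumes 2 rolls
Frame 9 starts at roll index 15: rolls=2,7 (sum=9), consumes 2 rolls
Frame 10 starts at roll index 17: 3 remaining rolls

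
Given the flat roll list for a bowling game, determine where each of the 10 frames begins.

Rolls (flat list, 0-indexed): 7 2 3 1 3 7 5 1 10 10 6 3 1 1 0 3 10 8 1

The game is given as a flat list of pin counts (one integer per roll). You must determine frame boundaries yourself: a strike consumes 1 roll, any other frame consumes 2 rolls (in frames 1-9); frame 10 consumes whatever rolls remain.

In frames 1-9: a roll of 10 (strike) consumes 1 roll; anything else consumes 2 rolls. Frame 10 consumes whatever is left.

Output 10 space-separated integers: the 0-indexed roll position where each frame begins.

Frame 1 starts at roll index 0: rolls=7,2 (sum=9), consumes 2 rolls
Frame 2 starts at roll index 2: rolls=3,1 (sum=4), consumes 2 rolls
Frame 3 starts at roll index 4: rolls=3,7 (sum=10), consumes 2 rolls
Frame 4 starts at roll index 6: rolls=5,1 (sum=6), consumes 2 rolls
Frame 5 starts at roll index 8: roll=10 (strike), consumes 1 roll
Frame 6 starts at roll index 9: roll=10 (strike), consumes 1 roll
Frame 7 starts at roll index 10: rolls=6,3 (sum=9), consumes 2 rolls
Frame 8 starts at roll index 12: rolls=1,1 (sum=2), consumes 2 rolls
Frame 9 starts at roll index 14: rolls=0,3 (sum=3), consumes 2 rolls
Frame 10 starts at roll index 16: 3 remaining rolls

Answer: 0 2 4 6 8 9 10 12 14 16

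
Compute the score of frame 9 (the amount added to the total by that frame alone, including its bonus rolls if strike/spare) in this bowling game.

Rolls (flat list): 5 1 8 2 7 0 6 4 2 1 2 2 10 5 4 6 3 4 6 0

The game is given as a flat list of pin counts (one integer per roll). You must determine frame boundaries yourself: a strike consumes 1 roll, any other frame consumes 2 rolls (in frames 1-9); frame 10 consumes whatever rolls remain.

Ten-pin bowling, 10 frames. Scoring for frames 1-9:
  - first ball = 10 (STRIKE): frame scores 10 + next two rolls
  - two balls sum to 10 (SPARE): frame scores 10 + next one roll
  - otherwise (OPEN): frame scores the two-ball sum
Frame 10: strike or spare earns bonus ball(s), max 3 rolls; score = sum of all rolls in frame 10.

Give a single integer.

Frame 1: OPEN (5+1=6). Cumulative: 6
Frame 2: SPARE (8+2=10). 10 + next roll (7) = 17. Cumulative: 23
Frame 3: OPEN (7+0=7). Cumulative: 30
Frame 4: SPARE (6+4=10). 10 + next roll (2) = 12. Cumulative: 42
Frame 5: OPEN (2+1=3). Cumulative: 45
Frame 6: OPEN (2+2=4). Cumulative: 49
Frame 7: STRIKE. 10 + next two rolls (5+4) = 19. Cumulative: 68
Frame 8: OPEN (5+4=9). Cumulative: 77
Frame 9: OPEN (6+3=9). Cumulative: 86
Frame 10: SPARE. Sum of all frame-10 rolls (4+6+0) = 10. Cumulative: 96

Answer: 9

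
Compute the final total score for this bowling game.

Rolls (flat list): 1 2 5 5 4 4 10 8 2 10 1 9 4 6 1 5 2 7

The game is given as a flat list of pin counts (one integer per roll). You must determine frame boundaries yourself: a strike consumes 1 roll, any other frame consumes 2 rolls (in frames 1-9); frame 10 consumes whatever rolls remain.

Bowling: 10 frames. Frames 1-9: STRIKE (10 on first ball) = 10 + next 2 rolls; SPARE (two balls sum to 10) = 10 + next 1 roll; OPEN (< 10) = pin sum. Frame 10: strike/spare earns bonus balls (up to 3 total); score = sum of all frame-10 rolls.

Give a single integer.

Frame 1: OPEN (1+2=3). Cumulative: 3
Frame 2: SPARE (5+5=10). 10 + next roll (4) = 14. Cumulative: 17
Frame 3: OPEN (4+4=8). Cumulative: 25
Frame 4: STRIKE. 10 + next two rolls (8+2) = 20. Cumulative: 45
Frame 5: SPARE (8+2=10). 10 + next roll (10) = 20. Cumulative: 65
Frame 6: STRIKE. 10 + next two rolls (1+9) = 20. Cumulative: 85
Frame 7: SPARE (1+9=10). 10 + next roll (4) = 14. Cumulative: 99
Frame 8: SPARE (4+6=10). 10 + next roll (1) = 11. Cumulative: 110
Frame 9: OPEN (1+5=6). Cumulative: 116
Frame 10: OPEN. Sum of all frame-10 rolls (2+7) = 9. Cumulative: 125

Answer: 125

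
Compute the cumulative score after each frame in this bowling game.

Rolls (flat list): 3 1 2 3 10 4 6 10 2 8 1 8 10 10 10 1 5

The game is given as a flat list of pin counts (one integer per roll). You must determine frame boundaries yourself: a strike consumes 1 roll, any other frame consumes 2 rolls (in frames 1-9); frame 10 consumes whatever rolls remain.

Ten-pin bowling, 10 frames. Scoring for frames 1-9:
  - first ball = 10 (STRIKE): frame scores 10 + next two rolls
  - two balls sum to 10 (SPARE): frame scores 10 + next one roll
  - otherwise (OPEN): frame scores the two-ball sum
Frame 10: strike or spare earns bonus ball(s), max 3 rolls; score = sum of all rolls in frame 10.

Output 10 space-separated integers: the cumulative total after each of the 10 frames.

Frame 1: OPEN (3+1=4). Cumulative: 4
Frame 2: OPEN (2+3=5). Cumulative: 9
Frame 3: STRIKE. 10 + next two rolls (4+6) = 20. Cumulative: 29
Frame 4: SPARE (4+6=10). 10 + next roll (10) = 20. Cumulative: 49
Frame 5: STRIKE. 10 + next two rolls (2+8) = 20. Cumulative: 69
Frame 6: SPARE (2+8=10). 10 + next roll (1) = 11. Cumulative: 80
Frame 7: OPEN (1+8=9). Cumulative: 89
Frame 8: STRIKE. 10 + next two rolls (10+10) = 30. Cumulative: 119
Frame 9: STRIKE. 10 + next two rolls (10+1) = 21. Cumulative: 140
Frame 10: STRIKE. Sum of all frame-10 rolls (10+1+5) = 16. Cumulative: 156

Answer: 4 9 29 49 69 80 89 119 140 156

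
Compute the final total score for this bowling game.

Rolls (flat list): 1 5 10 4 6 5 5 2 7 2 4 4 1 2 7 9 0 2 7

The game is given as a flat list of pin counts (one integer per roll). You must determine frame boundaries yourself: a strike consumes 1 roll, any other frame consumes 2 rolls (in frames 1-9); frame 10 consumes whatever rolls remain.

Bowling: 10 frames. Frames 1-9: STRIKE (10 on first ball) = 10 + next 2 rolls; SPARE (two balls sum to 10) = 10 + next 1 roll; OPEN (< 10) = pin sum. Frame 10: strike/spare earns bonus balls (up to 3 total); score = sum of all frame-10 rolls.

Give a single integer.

Answer: 100

Derivation:
Frame 1: OPEN (1+5=6). Cumulative: 6
Frame 2: STRIKE. 10 + next two rolls (4+6) = 20. Cumulative: 26
Frame 3: SPARE (4+6=10). 10 + next roll (5) = 15. Cumulative: 41
Frame 4: SPARE (5+5=10). 10 + next roll (2) = 12. Cumulative: 53
Frame 5: OPEN (2+7=9). Cumulative: 62
Frame 6: OPEN (2+4=6). Cumulative: 68
Frame 7: OPEN (4+1=5). Cumulative: 73
Frame 8: OPEN (2+7=9). Cumulative: 82
Frame 9: OPEN (9+0=9). Cumulative: 91
Frame 10: OPEN. Sum of all frame-10 rolls (2+7) = 9. Cumulative: 100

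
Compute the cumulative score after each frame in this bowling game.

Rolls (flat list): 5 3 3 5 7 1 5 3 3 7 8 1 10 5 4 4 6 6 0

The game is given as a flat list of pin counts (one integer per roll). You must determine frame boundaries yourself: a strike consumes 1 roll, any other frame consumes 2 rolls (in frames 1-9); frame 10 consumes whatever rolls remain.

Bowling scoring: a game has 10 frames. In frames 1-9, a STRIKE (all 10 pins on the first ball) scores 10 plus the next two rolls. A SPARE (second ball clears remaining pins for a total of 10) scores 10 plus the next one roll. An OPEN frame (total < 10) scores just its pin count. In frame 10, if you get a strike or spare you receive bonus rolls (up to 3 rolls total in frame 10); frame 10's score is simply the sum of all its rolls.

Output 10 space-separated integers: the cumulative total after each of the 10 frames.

Answer: 8 16 24 32 50 59 78 87 103 109

Derivation:
Frame 1: OPEN (5+3=8). Cumulative: 8
Frame 2: OPEN (3+5=8). Cumulative: 16
Frame 3: OPEN (7+1=8). Cumulative: 24
Frame 4: OPEN (5+3=8). Cumulative: 32
Frame 5: SPARE (3+7=10). 10 + next roll (8) = 18. Cumulative: 50
Frame 6: OPEN (8+1=9). Cumulative: 59
Frame 7: STRIKE. 10 + next two rolls (5+4) = 19. Cumulative: 78
Frame 8: OPEN (5+4=9). Cumulative: 87
Frame 9: SPARE (4+6=10). 10 + next roll (6) = 16. Cumulative: 103
Frame 10: OPEN. Sum of all frame-10 rolls (6+0) = 6. Cumulative: 109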